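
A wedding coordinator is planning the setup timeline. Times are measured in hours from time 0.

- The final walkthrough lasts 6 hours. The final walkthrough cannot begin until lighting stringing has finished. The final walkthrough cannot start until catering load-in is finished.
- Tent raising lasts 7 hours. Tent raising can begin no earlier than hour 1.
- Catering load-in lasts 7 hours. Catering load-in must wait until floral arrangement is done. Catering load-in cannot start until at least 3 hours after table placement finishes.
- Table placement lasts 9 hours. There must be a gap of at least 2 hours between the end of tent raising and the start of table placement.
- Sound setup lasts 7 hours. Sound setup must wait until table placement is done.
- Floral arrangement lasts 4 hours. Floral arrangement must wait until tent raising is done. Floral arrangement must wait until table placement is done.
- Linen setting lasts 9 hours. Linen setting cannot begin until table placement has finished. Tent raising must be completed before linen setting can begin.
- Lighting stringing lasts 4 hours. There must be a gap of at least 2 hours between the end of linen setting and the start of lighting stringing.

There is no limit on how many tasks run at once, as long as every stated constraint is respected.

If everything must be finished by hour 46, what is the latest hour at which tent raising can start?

7

Nothing follows the final walkthrough; the deadline of hour 46 is its only limit. It must start by 46 − 6 = hour 40.
Lighting stringing feeds into the final walkthrough (must start by hour 40); so lighting stringing must finish by hour 40 and therefore start by hour 36.
Since lighting stringing (must start by hour 36, minus 2-hour gap → hour 34) depends on it, linen setting must finish by hour 34. Backing off its 9-hour duration gives a latest start of hour 25.
Catering load-in must finish before the final walkthrough (must start by hour 40). With a 7-hour duration, catering load-in must start by 40 − 7 = hour 33.
Since catering load-in (must start by hour 33) depends on it, floral arrangement must finish by hour 33. Backing off its 4-hour duration gives a latest start of hour 29.
Nothing follows sound setup; the deadline of hour 46 is its only limit. It must start by 46 − 7 = hour 39.
Table placement has several dependents: linen setting (must start by hour 25); floral arrangement (must start by hour 29); sound setup (must start by hour 39); catering load-in (must start by hour 33, minus 3-hour gap → hour 30). The earliest of those limits is hour 25, so table placement must start by 25 − 9 = hour 16.
Tent raising feeds table placement (must start by hour 16, minus 2-hour gap → hour 14); linen setting (must start by hour 25); floral arrangement (must start by hour 29). Taking the minimum, tent raising must finish by hour 14 and start by 14 − 7 = hour 7.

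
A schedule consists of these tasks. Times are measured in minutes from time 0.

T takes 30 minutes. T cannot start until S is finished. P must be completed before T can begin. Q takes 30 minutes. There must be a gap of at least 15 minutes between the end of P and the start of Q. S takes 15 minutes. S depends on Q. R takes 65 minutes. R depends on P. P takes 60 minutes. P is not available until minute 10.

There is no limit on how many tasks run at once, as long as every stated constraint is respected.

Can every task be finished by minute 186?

Yes

P waits on its own release at minute 10, so it starts at minute 10 and finishes at 10 + 60 = minute 70.
After P (finishes minute 70), R can start at minute 70 and finishes at minute 135.
After P (finishes minute 70, plus 15-minute gap → minute 85), Q can start at minute 85 and finishes at minute 115.
S cannot begin until Q (finishes minute 115). It runs from minute 115 to 115 + 15 = minute 130.
T needs all of S (finishes minute 130); P (finishes minute 70). That puts its earliest start at minute 130; it finishes at 130 + 30 = minute 160.
Every task is finished by minute 160, which is no later than the deadline of 186, so the schedule is feasible.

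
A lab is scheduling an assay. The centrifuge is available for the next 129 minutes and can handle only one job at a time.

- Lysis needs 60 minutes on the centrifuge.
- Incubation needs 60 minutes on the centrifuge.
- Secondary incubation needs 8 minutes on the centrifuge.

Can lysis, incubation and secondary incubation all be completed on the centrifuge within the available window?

Yes

Running back to back, the jobs need 60 + 60 + 8 = 128 minutes on the centrifuge.
Since 128 ≤ 129, they fit within the window.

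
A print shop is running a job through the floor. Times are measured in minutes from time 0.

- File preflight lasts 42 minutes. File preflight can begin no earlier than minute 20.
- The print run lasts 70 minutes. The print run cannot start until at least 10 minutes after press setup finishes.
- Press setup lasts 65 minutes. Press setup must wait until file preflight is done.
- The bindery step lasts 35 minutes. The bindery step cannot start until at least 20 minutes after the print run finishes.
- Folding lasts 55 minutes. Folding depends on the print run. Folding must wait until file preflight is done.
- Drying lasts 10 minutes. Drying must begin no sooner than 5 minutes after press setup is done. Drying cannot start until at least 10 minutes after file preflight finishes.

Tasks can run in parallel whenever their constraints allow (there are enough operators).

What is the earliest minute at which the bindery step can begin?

File preflight waits on its own release at minute 20, so it starts at minute 20 and finishes at 20 + 42 = minute 62.
Press setup waits on file preflight (finishes minute 62), so it starts at minute 62 and finishes at 62 + 65 = minute 127.
After press setup (finishes minute 127, plus 10-minute gap → minute 137), the print run can start at minute 137 and finishes at minute 207.
The bindery step waits on the print run (finishes minute 207, plus 20-minute gap → minute 227), so the earliest it can start is minute 227.

227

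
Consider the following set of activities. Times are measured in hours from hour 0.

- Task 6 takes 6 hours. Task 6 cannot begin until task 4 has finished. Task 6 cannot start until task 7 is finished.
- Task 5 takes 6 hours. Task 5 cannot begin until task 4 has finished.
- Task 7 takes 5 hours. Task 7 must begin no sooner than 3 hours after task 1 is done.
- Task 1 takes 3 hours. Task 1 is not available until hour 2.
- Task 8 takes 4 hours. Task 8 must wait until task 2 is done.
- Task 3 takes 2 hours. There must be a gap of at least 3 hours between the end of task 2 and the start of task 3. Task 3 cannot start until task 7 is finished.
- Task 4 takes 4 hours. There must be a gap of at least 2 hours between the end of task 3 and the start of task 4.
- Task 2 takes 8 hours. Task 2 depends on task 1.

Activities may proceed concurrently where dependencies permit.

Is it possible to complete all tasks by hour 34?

Yes

After its own release at hour 2, task 1 can start at hour 2 and finishes at hour 5.
After task 1 (finishes hour 5, plus 3-hour gap → hour 8), task 7 can start at hour 8 and finishes at hour 13.
Task 2 cannot begin until task 1 (finishes hour 5). It runs from hour 5 to 5 + 8 = hour 13.
After task 2 (finishes hour 13), task 8 can start at hour 13 and finishes at hour 17.
Task 3 has to wait for task 2 (finishes hour 13, plus 3-hour gap → hour 16); task 7 (finishes hour 13). The latest of these is hour 16, so task 3 runs hour 16 to 16 + 2 = hour 18.
Task 4 cannot begin until task 3 (finishes hour 18, plus 2-hour gap → hour 20). It runs from hour 20 to 20 + 4 = hour 24.
Task 6 has to wait for task 4 (finishes hour 24); task 7 (finishes hour 13). The latest of these is hour 24, so task 6 runs hour 24 to 24 + 6 = hour 30.
Task 5 waits on task 4 (finishes hour 24), so it starts at hour 24 and finishes at 24 + 6 = hour 30.
Every task is finished by hour 30, which is no later than the deadline of 34, so the schedule is feasible.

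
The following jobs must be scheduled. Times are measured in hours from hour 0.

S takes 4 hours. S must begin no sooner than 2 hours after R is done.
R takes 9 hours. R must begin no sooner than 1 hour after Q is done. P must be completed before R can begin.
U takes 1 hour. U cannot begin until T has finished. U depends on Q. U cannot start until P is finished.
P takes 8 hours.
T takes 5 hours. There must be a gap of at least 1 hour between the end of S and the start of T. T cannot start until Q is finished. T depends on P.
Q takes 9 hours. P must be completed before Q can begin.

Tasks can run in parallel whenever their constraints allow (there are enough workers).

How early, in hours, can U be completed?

40

Nothing blocks P, so it runs from hour 0 to hour 8.
After P (finishes hour 8), Q can start at hour 8 and finishes at hour 17.
R cannot start until Q (finishes hour 17, plus 1-hour gap → hour 18); P (finishes hour 8). The controlling bound is hour 18, so R finishes at 18 + 9 = hour 27.
S waits on R (finishes hour 27, plus 2-hour gap → hour 29), so it starts at hour 29 and finishes at 29 + 4 = hour 33.
For T: S (finishes hour 33, plus 1-hour gap → hour 34); Q (finishes hour 17); P (finishes hour 8). Taking the maximum gives a start of hour 34, and it finishes at 34 + 5 = hour 39.
U needs all of T (finishes hour 39); Q (finishes hour 17); P (finishes hour 8). That puts its earliest start at hour 39; it finishes at 39 + 1 = hour 40.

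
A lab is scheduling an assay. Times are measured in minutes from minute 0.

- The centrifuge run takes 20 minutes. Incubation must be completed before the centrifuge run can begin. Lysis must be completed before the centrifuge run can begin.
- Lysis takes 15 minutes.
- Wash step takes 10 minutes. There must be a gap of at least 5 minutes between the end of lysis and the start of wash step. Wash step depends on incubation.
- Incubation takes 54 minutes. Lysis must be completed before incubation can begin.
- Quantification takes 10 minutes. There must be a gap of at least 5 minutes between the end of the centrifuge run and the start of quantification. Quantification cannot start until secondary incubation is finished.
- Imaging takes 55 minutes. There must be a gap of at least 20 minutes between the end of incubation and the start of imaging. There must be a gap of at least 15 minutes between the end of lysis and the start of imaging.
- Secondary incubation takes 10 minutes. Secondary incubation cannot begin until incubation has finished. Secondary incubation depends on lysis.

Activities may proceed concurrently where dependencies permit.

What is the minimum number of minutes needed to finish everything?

144

Lysis has no prerequisites, so it starts at minute 0 and finishes at minute 15.
After lysis (finishes minute 15), incubation can start at minute 15 and finishes at minute 69.
Imaging cannot start until incubation (finishes minute 69, plus 20-minute gap → minute 89); lysis (finishes minute 15, plus 15-minute gap → minute 30). The controlling bound is minute 89, so imaging finishes at 89 + 55 = minute 144.
Secondary incubation needs all of incubation (finishes minute 69); lysis (finishes minute 15). That puts its earliest start at minute 69; it finishes at 69 + 10 = minute 79.
Wash step needs all of lysis (finishes minute 15, plus 5-minute gap → minute 20); incubation (finishes minute 69). That puts its earliest start at minute 69; it finishes at 69 + 10 = minute 79.
The centrifuge run has to wait for incubation (finishes minute 69); lysis (finishes minute 15). The latest of these is minute 69, so the centrifuge run runs minute 69 to 69 + 20 = minute 89.
Quantification needs all of the centrifuge run (finishes minute 89, plus 5-minute gap → minute 94); secondary incubation (finishes minute 79). That puts its earliest start at minute 94; it finishes at 94 + 10 = minute 104.
All tasks are finished once the last one completes. Finish times: Lysis at 15, Incubation at 69, The centrifuge run at 89, Wash step at 79, Secondary incubation at 79, Imaging at 144, Quantification at 104. The latest is minute 144.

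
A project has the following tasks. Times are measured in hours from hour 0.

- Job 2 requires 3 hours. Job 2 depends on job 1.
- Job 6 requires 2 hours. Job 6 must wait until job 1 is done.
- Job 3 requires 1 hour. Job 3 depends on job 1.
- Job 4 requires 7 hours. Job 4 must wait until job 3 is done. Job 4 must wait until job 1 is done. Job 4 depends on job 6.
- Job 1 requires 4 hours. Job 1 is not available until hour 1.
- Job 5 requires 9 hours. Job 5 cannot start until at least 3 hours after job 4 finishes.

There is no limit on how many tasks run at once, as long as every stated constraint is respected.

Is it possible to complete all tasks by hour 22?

No

Job 1 cannot begin until its own release at hour 1. It runs from hour 1 to 1 + 4 = hour 5.
After job 1 (finishes hour 5), job 6 can start at hour 5 and finishes at hour 7.
Job 3 cannot begin until job 1 (finishes hour 5). It runs from hour 5 to 5 + 1 = hour 6.
Job 4 has to wait for job 3 (finishes hour 6); job 1 (finishes hour 5); job 6 (finishes hour 7). The latest of these is hour 7, so job 4 runs hour 7 to 7 + 7 = hour 14.
Job 5 waits on job 4 (finishes hour 14, plus 3-hour gap → hour 17), so it starts at hour 17 and finishes at 17 + 9 = hour 26.
Job 2 waits on job 1 (finishes hour 5), so it starts at hour 5 and finishes at 5 + 3 = hour 8.
The earliest everything can be done is hour 26, which is after the deadline of 22, so it is not possible.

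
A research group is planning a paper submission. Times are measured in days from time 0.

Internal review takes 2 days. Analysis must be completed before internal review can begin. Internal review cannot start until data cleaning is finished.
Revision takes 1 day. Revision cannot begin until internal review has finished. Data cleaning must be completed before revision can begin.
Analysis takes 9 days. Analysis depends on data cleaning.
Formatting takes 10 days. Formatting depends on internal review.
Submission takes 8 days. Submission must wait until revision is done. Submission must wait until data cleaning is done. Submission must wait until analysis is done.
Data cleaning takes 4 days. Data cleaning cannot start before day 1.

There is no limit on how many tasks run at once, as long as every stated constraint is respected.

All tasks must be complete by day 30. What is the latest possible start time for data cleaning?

5

To finish by day 30, submission (duration 8) must start no later than day 22.
Revision feeds into submission (must start by day 22); so revision must finish by day 22 and therefore start by day 21.
To finish by day 30, formatting (duration 10) must start no later than day 20.
Internal review must finish in time for revision (must start by day 21); formatting (must start by day 20). The tightest is day 20, so internal review must start by 20 − 2 = day 18.
For analysis: internal review (must start by day 18); submission (must start by day 22). The most restrictive is day 18; with a 9-day duration, analysis must start by day 9.
For data cleaning: analysis (must start by day 9); internal review (must start by day 18); revision (must start by day 21); submission (must start by day 22). The most restrictive is day 9; with a 4-day duration, data cleaning must start by day 5.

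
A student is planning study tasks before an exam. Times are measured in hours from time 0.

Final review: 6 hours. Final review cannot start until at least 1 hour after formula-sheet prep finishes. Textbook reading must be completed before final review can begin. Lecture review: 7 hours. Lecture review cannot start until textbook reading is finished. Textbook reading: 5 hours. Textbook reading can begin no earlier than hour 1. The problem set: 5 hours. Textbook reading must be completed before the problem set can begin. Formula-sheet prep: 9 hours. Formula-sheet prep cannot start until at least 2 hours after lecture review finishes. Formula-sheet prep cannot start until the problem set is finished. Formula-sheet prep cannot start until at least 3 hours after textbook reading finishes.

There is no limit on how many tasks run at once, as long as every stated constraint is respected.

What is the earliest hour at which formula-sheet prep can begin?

Textbook reading waits on its own release at hour 1, so it starts at hour 1 and finishes at 1 + 5 = hour 6.
The problem set waits on textbook reading (finishes hour 6), so it starts at hour 6 and finishes at 6 + 5 = hour 11.
After textbook reading (finishes hour 6), lecture review can start at hour 6 and finishes at hour 13.
Formula-sheet prep waits on lecture review (finishes hour 13, plus 2-hour gap → hour 15); the problem set (finishes hour 11); textbook reading (finishes hour 6, plus 3-hour gap → hour 9). The latest of these is hour 15, which is the earliest formula-sheet prep can start.

15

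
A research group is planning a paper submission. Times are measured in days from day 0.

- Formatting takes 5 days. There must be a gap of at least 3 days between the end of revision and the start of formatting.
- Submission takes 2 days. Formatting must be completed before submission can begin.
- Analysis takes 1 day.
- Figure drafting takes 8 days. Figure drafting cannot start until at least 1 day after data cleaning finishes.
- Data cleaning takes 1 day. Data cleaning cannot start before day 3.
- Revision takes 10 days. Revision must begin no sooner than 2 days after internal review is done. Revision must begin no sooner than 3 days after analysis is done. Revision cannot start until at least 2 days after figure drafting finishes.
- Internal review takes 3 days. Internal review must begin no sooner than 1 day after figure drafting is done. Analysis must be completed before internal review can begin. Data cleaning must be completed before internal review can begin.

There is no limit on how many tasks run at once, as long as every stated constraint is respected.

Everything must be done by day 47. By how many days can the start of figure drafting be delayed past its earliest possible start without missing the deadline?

Data cleaning waits on its own release at day 3, so it starts at day 3 and finishes at 3 + 1 = day 4.
After data cleaning (finishes day 4, plus 1-day gap → day 5), figure drafting can start at day 5 and finishes at day 13.

Working backward from the deadline:
Nothing follows submission; the deadline of day 47 is its only limit. It must start by 47 − 2 = day 45.
Formatting has to be done before submission (must start by day 45). That means finishing by day 45, i.e. starting by 45 − 5 = day 40.
Revision has to be done before formatting (must start by day 40, minus 3-day gap → day 37). That means finishing by day 37, i.e. starting by 37 − 10 = day 27.
Internal review must finish before revision (must start by day 27, minus 2-day gap → day 25). With a 3-day duration, internal review must start by 25 − 3 = day 22.
Figure drafting has several dependents: internal review (must start by day 22, minus 1-day gap → day 21); revision (must start by day 27, minus 2-day gap → day 25). The earliest of those limits is day 21, so figure drafting must start by 21 − 8 = day 13.
So figure drafting can start as early as day 5 and as late as day 13, giving 13 − 5 = 8 days of slack.

8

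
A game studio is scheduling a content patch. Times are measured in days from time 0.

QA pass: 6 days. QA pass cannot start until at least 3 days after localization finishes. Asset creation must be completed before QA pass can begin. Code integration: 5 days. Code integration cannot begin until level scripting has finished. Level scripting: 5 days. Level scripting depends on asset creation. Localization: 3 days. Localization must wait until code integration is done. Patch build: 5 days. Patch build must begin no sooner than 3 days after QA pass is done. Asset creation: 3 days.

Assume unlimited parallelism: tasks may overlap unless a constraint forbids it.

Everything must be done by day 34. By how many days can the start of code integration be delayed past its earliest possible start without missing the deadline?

Asset creation has no prerequisites, so it starts at day 0 and finishes at day 3.
Level scripting waits on asset creation (finishes day 3), so it starts at day 3 and finishes at 3 + 5 = day 8.
Code integration waits on level scripting (finishes day 8), so it starts at day 8 and finishes at 8 + 5 = day 13.

Working backward from the deadline:
Patch build has no dependents, so it just needs to finish by day 34. Starting by 34 − 5 = day 29 achieves that.
QA pass must finish before patch build (must start by day 29, minus 3-day gap → day 26). With a 6-day duration, QA pass must start by 26 − 6 = day 20.
Localization feeds into QA pass (must start by day 20, minus 3-day gap → day 17); so localization must finish by day 17 and therefore start by day 14.
Code integration must finish before localization (must start by day 14). With a 5-day duration, code integration must start by 14 − 5 = day 9.
So code integration can start as early as day 8 and as late as day 9, giving 9 − 8 = 1 day of slack.

1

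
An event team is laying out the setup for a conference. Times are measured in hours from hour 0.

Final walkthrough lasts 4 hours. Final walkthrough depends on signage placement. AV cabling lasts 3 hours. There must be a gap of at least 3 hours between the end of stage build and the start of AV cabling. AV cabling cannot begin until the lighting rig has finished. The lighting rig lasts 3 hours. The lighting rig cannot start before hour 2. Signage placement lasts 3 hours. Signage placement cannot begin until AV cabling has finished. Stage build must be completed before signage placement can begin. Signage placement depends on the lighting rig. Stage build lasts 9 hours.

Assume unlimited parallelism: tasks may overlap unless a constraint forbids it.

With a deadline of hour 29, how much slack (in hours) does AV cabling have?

7

The lighting rig cannot begin until its own release at hour 2. It runs from hour 2 to 2 + 3 = hour 5.
Stage build has no prerequisites, so it starts at hour 0 and finishes at hour 9.
AV cabling cannot start until stage build (finishes hour 9, plus 3-hour gap → hour 12); the lighting rig (finishes hour 5). The controlling bound is hour 12, so AV cabling finishes at 12 + 3 = hour 15.

Working backward from the deadline:
Nothing follows final walkthrough; the deadline of hour 29 is its only limit. It must start by 29 − 4 = hour 25.
Since final walkthrough (must start by hour 25) depends on it, signage placement must finish by hour 25. Backing off its 3-hour duration gives a latest start of hour 22.
AV cabling must finish before signage placement (must start by hour 22). With a 3-hour duration, AV cabling must start by 22 − 3 = hour 19.
So AV cabling can start as early as hour 12 and as late as hour 19, giving 19 − 12 = 7 hours of slack.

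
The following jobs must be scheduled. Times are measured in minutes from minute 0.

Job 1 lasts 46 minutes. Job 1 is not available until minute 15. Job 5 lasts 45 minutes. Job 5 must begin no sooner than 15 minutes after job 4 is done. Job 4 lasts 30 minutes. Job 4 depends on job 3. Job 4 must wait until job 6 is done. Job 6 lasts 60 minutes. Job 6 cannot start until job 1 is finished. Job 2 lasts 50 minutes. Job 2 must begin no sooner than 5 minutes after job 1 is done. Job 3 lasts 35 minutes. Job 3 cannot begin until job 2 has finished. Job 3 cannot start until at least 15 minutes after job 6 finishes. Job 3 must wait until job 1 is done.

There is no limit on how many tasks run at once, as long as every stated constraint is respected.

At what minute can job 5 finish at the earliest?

261

Job 1 waits on its own release at minute 15, so it starts at minute 15 and finishes at 15 + 46 = minute 61.
Job 6 cannot begin until job 1 (finishes minute 61). It runs from minute 61 to 61 + 60 = minute 121.
Job 2 waits on job 1 (finishes minute 61, plus 5-minute gap → minute 66), so it starts at minute 66 and finishes at 66 + 50 = minute 116.
Job 3 needs all of job 2 (finishes minute 116); job 6 (finishes minute 121, plus 15-minute gap → minute 136); job 1 (finishes minute 61). That puts its earliest start at minute 136; it finishes at 136 + 35 = minute 171.
Job 4 has to wait for job 3 (finishes minute 171); job 6 (finishes minute 121). The latest of these is minute 171, so job 4 runs minute 171 to 171 + 30 = minute 201.
After job 4 (finishes minute 201, plus 15-minute gap → minute 216), job 5 can start at minute 216 and finishes at minute 261.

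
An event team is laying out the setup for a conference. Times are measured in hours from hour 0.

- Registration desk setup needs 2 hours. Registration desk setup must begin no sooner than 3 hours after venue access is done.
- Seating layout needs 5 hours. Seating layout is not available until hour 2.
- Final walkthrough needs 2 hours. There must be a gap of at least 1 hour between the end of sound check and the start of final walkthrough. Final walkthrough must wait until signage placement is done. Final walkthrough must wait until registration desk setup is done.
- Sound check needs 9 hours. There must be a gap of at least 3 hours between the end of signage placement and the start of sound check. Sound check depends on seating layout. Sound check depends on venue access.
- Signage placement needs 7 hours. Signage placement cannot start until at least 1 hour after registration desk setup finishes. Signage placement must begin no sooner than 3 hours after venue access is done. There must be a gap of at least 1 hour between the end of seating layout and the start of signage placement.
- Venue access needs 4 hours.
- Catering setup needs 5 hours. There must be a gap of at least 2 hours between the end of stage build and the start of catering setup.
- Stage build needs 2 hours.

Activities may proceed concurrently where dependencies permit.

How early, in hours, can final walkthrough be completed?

32

Seating layout cannot begin until its own release at hour 2. It runs from hour 2 to 2 + 5 = hour 7.
Venue access can start immediately at hour 0; it finishes at hour 4.
Registration desk setup cannot begin until venue access (finishes hour 4, plus 3-hour gap → hour 7). It runs from hour 7 to 7 + 2 = hour 9.
For signage placement: registration desk setup (finishes hour 9, plus 1-hour gap → hour 10); venue access (finishes hour 4, plus 3-hour gap → hour 7); seating layout (finishes hour 7, plus 1-hour gap → hour 8). Taking the maximum gives a start of hour 10, and it finishes at 10 + 7 = hour 17.
Sound check needs all of signage placement (finishes hour 17, plus 3-hour gap → hour 20); seating layout (finishes hour 7); venue access (finishes hour 4). That puts its earliest start at hour 20; it finishes at 20 + 9 = hour 29.
For final walkthrough: sound check (finishes hour 29, plus 1-hour gap → hour 30); signage placement (finishes hour 17); registration desk setup (finishes hour 9). Taking the maximum gives a start of hour 30, and it finishes at 30 + 2 = hour 32.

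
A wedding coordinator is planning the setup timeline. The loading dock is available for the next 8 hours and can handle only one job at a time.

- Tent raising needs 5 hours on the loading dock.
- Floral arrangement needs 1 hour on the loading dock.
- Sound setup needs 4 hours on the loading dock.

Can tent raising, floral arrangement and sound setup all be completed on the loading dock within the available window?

Running back to back, the jobs need 5 + 1 + 4 = 10 hours on the loading dock.
Since 10 > 8, they cannot all fit.

No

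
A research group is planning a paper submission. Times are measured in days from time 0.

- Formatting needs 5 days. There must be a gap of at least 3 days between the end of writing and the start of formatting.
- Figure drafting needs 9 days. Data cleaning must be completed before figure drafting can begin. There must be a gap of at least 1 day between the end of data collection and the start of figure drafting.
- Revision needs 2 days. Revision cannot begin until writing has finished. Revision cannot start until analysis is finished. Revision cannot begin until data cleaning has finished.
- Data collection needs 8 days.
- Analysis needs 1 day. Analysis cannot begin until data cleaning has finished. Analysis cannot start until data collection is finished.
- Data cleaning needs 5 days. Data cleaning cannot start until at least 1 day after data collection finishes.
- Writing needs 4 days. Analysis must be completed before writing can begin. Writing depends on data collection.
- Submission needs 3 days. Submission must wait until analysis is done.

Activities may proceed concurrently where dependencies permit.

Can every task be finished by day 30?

Nothing blocks data collection, so it runs from day 0 to day 8.
Data cleaning cannot begin until data collection (finishes day 8, plus 1-day gap → day 9). It runs from day 9 to 9 + 5 = day 14.
Figure drafting cannot start until data cleaning (finishes day 14); data collection (finishes day 8, plus 1-day gap → day 9). The controlling bound is day 14, so figure drafting finishes at 14 + 9 = day 23.
Analysis has to wait for data cleaning (finishes day 14); data collection (finishes day 8). The latest of these is day 14, so analysis runs day 14 to 14 + 1 = day 15.
Submission waits on analysis (finishes day 15), so it starts at day 15 and finishes at 15 + 3 = day 18.
For writing: analysis (finishes day 15); data collection (finishes day 8). Taking the maximum gives a start of day 15, and it finishes at 15 + 4 = day 19.
After writing (finishes day 19, plus 3-day gap → day 22), formatting can start at day 22 and finishes at day 27.
Revision cannot start until writing (finishes day 19); analysis (finishes day 15); data cleaning (finishes day 14). The controlling bound is day 19, so revision finishes at 19 + 2 = day 21.
Every task is finished by day 27, which is no later than the deadline of 30, so the schedule is feasible.

Yes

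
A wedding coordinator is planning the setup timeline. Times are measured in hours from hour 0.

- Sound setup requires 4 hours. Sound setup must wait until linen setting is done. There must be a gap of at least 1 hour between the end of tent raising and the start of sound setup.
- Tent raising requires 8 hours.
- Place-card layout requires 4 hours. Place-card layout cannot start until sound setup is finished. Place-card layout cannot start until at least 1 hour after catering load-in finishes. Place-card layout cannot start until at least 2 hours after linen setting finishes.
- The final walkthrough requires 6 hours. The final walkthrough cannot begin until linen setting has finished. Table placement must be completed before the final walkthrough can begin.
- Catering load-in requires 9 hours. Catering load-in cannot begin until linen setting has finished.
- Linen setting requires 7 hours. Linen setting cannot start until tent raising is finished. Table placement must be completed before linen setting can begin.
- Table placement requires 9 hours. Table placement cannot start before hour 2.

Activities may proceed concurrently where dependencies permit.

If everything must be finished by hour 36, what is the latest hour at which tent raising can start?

7

Place-card layout has no dependents, so it just needs to finish by hour 36. Starting by 36 − 4 = hour 32 achieves that.
Sound setup feeds into place-card layout (must start by hour 32); so sound setup must finish by hour 32 and therefore start by hour 28.
Catering load-in feeds into place-card layout (must start by hour 32, minus 1-hour gap → hour 31); so catering load-in must finish by hour 31 and therefore start by hour 22.
The final walkthrough must finish by hour 36; it takes 6 hours, so it must start by 36 − 6 = hour 30.
Linen setting must finish in time for sound setup (must start by hour 28); catering load-in (must start by hour 22); place-card layout (must start by hour 32, minus 2-hour gap → hour 30); the final walkthrough (must start by hour 30). The tightest is hour 22, so linen setting must start by 22 − 7 = hour 15.
For tent raising: linen setting (must start by hour 15); sound setup (must start by hour 28, minus 1-hour gap → hour 27). The most restrictive is hour 15; with an 8-hour duration, tent raising must start by hour 7.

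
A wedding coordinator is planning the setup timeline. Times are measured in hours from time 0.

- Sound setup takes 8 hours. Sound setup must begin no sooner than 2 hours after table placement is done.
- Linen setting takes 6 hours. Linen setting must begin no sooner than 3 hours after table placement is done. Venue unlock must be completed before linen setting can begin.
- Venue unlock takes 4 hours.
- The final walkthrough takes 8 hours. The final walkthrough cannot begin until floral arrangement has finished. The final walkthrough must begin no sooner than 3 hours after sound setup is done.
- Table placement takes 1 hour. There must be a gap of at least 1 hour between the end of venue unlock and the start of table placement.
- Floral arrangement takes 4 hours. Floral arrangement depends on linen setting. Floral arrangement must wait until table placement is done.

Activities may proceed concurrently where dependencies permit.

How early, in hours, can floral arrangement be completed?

19

Nothing blocks venue unlock, so it runs from hour 0 to hour 4.
Table placement cannot begin until venue unlock (finishes hour 4, plus 1-hour gap → hour 5). It runs from hour 5 to 5 + 1 = hour 6.
Linen setting cannot start until table placement (finishes hour 6, plus 3-hour gap → hour 9); venue unlock (finishes hour 4). The controlling bound is hour 9, so linen setting finishes at 9 + 6 = hour 15.
For floral arrangement: linen setting (finishes hour 15); table placement (finishes hour 6). Taking the maximum gives a start of hour 15, and it finishes at 15 + 4 = hour 19.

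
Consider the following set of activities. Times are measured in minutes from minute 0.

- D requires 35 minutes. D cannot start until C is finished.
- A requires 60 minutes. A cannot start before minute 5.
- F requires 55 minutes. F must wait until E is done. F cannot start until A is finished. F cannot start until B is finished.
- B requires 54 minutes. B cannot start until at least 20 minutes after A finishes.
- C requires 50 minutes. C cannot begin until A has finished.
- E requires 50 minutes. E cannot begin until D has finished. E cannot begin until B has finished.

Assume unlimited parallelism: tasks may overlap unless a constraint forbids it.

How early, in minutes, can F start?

After its own release at minute 5, A can start at minute 5 and finishes at minute 65.
After A (finishes minute 65), C can start at minute 65 and finishes at minute 115.
After C (finishes minute 115), D can start at minute 115 and finishes at minute 150.
B cannot begin until A (finishes minute 65, plus 20-minute gap → minute 85). It runs from minute 85 to 85 + 54 = minute 139.
For E: D (finishes minute 150); B (finishes minute 139). Taking the maximum gives a start of minute 150, and it finishes at 150 + 50 = minute 200.
F waits on E (finishes minute 200); A (finishes minute 65); B (finishes minute 139). The latest of these is minute 200, which is the earliest F can start.

200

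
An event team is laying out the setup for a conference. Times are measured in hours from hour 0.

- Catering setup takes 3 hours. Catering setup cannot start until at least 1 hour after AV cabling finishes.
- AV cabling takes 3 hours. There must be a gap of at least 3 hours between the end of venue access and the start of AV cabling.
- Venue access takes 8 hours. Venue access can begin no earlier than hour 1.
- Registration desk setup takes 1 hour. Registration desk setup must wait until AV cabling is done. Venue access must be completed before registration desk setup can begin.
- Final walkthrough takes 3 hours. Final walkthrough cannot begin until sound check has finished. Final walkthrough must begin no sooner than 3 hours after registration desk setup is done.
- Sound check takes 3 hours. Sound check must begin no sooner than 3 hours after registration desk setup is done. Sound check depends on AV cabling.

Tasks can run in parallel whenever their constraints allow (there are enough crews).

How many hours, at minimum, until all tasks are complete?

Venue access waits on its own release at hour 1, so it starts at hour 1 and finishes at 1 + 8 = hour 9.
After venue access (finishes hour 9, plus 3-hour gap → hour 12), AV cabling can start at hour 12 and finishes at hour 15.
Catering setup cannot begin until AV cabling (finishes hour 15, plus 1-hour gap → hour 16). It runs from hour 16 to 16 + 3 = hour 19.
Registration desk setup has to wait for AV cabling (finishes hour 15); venue access (finishes hour 9). The latest of these is hour 15, so registration desk setup runs hour 15 to 15 + 1 = hour 16.
Sound check needs all of registration desk setup (finishes hour 16, plus 3-hour gap → hour 19); AV cabling (finishes hour 15). That puts its earliest start at hour 19; it finishes at 19 + 3 = hour 22.
For final walkthrough: sound check (finishes hour 22); registration desk setup (finishes hour 16, plus 3-hour gap → hour 19). Taking the maximum gives a start of hour 22, and it finishes at 22 + 3 = hour 25.
All tasks are finished once the last one completes. Finish times: Venue access at 9, AV cabling at 15, Registration desk setup at 16, Catering setup at 19, Sound check at 22, Final walkthrough at 25. The latest is hour 25.

25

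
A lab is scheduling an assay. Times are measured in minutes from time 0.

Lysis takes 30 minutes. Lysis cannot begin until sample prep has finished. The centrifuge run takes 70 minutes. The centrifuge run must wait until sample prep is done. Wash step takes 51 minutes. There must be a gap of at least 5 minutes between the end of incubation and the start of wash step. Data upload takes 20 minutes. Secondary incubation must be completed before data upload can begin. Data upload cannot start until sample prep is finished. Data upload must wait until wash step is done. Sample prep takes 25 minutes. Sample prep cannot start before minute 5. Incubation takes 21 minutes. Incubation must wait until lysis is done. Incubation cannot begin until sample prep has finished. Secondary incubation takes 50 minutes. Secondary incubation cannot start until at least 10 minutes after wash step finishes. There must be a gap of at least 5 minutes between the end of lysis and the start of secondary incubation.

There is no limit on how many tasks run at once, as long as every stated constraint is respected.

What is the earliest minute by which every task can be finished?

217

Sample prep cannot begin until its own release at minute 5. It runs from minute 5 to 5 + 25 = minute 30.
After sample prep (finishes minute 30), the centrifuge run can start at minute 30 and finishes at minute 100.
After sample prep (finishes minute 30), lysis can start at minute 30 and finishes at minute 60.
Incubation cannot start until lysis (finishes minute 60); sample prep (finishes minute 30). The controlling bound is minute 60, so incubation finishes at 60 + 21 = minute 81.
Wash step cannot begin until incubation (finishes minute 81, plus 5-minute gap → minute 86). It runs from minute 86 to 86 + 51 = minute 137.
Secondary incubation needs all of wash step (finishes minute 137, plus 10-minute gap → minute 147); lysis (finishes minute 60, plus 5-minute gap → minute 65). That puts its earliest start at minute 147; it finishes at 147 + 50 = minute 197.
Data upload needs all of secondary incubation (finishes minute 197); sample prep (finishes minute 30); wash step (finishes minute 137). That puts its earliest start at minute 197; it finishes at 197 + 20 = minute 217.
All tasks are finished once the last one completes. Finish times: Sample prep at 30, Lysis at 60, Incubation at 81, The centrifuge run at 100, Wash step at 137, Secondary incubation at 197, Data upload at 217. The latest is minute 217.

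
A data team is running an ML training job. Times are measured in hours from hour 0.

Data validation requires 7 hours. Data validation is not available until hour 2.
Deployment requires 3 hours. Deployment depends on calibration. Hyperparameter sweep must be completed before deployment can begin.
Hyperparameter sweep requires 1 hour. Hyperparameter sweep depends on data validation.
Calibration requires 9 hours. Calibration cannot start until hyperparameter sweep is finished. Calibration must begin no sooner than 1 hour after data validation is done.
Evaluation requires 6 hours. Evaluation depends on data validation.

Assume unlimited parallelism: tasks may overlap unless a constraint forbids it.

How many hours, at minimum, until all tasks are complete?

Data validation cannot begin until its own release at hour 2. It runs from hour 2 to 2 + 7 = hour 9.
Evaluation cannot begin until data validation (finishes hour 9). It runs from hour 9 to 9 + 6 = hour 15.
Hyperparameter sweep cannot begin until data validation (finishes hour 9). It runs from hour 9 to 9 + 1 = hour 10.
For calibration: hyperparameter sweep (finishes hour 10); data validation (finishes hour 9, plus 1-hour gap → hour 10). Taking the maximum gives a start of hour 10, and it finishes at 10 + 9 = hour 19.
For deployment: calibration (finishes hour 19); hyperparameter sweep (finishes hour 10). Taking the maximum gives a start of hour 19, and it finishes at 19 + 3 = hour 22.
All tasks are finished once the last one completes. Finish times: Data validation at 9, Hyperparameter sweep at 10, Evaluation at 15, Calibration at 19, Deployment at 22. The latest is hour 22.

22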